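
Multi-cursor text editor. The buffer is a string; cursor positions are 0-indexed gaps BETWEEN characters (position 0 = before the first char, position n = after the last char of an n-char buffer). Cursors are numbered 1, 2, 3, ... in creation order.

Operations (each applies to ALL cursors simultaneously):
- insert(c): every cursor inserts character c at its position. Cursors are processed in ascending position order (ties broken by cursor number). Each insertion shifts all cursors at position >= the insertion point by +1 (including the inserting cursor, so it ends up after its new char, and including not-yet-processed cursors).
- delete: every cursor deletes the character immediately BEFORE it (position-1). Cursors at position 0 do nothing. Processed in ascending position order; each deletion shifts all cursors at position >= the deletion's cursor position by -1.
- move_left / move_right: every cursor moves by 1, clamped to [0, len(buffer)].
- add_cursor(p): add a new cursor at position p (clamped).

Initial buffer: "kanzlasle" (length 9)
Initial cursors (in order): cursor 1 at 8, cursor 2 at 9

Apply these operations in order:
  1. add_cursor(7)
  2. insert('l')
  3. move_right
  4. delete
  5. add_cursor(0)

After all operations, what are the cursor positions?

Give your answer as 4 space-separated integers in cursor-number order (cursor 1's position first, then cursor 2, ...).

After op 1 (add_cursor(7)): buffer="kanzlasle" (len 9), cursors c3@7 c1@8 c2@9, authorship .........
After op 2 (insert('l')): buffer="kanzlaslllel" (len 12), cursors c3@8 c1@10 c2@12, authorship .......3.1.2
After op 3 (move_right): buffer="kanzlaslllel" (len 12), cursors c3@9 c1@11 c2@12, authorship .......3.1.2
After op 4 (delete): buffer="kanzlasll" (len 9), cursors c3@8 c1@9 c2@9, authorship .......31
After op 5 (add_cursor(0)): buffer="kanzlasll" (len 9), cursors c4@0 c3@8 c1@9 c2@9, authorship .......31

Answer: 9 9 8 0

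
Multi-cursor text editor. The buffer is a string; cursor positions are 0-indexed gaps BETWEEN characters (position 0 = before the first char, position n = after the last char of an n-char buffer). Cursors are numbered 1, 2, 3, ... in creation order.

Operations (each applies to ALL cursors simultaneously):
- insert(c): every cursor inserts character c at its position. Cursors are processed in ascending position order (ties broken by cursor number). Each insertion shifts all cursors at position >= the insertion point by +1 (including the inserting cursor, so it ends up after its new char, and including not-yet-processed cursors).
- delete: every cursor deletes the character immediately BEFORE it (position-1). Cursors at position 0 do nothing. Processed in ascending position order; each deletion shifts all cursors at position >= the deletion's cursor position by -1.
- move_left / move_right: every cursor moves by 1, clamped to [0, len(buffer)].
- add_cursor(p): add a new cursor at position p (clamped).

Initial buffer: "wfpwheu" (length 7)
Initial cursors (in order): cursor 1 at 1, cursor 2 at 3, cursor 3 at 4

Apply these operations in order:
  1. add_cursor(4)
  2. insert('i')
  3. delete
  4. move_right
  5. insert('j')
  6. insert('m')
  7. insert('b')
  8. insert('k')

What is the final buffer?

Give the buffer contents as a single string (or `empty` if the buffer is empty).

Answer: wfjmbkpwjmbkhjjmmbbkkeu

Derivation:
After op 1 (add_cursor(4)): buffer="wfpwheu" (len 7), cursors c1@1 c2@3 c3@4 c4@4, authorship .......
After op 2 (insert('i')): buffer="wifpiwiiheu" (len 11), cursors c1@2 c2@5 c3@8 c4@8, authorship .1..2.34...
After op 3 (delete): buffer="wfpwheu" (len 7), cursors c1@1 c2@3 c3@4 c4@4, authorship .......
After op 4 (move_right): buffer="wfpwheu" (len 7), cursors c1@2 c2@4 c3@5 c4@5, authorship .......
After op 5 (insert('j')): buffer="wfjpwjhjjeu" (len 11), cursors c1@3 c2@6 c3@9 c4@9, authorship ..1..2.34..
After op 6 (insert('m')): buffer="wfjmpwjmhjjmmeu" (len 15), cursors c1@4 c2@8 c3@13 c4@13, authorship ..11..22.3434..
After op 7 (insert('b')): buffer="wfjmbpwjmbhjjmmbbeu" (len 19), cursors c1@5 c2@10 c3@17 c4@17, authorship ..111..222.343434..
After op 8 (insert('k')): buffer="wfjmbkpwjmbkhjjmmbbkkeu" (len 23), cursors c1@6 c2@12 c3@21 c4@21, authorship ..1111..2222.34343434..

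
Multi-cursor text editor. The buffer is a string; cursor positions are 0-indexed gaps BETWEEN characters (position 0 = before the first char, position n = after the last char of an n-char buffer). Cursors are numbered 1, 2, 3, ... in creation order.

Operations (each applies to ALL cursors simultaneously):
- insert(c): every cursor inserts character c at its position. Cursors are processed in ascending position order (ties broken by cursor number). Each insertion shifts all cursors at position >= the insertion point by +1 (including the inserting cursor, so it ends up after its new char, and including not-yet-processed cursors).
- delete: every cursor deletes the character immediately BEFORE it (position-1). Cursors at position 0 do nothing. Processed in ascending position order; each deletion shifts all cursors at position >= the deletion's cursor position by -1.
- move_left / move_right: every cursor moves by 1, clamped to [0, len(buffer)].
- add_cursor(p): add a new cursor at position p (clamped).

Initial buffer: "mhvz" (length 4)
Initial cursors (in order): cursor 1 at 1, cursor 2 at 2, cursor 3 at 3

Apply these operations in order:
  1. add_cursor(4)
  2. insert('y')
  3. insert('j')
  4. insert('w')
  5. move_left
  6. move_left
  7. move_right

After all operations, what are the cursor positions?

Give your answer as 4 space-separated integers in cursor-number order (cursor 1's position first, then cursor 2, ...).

Answer: 3 7 11 15

Derivation:
After op 1 (add_cursor(4)): buffer="mhvz" (len 4), cursors c1@1 c2@2 c3@3 c4@4, authorship ....
After op 2 (insert('y')): buffer="myhyvyzy" (len 8), cursors c1@2 c2@4 c3@6 c4@8, authorship .1.2.3.4
After op 3 (insert('j')): buffer="myjhyjvyjzyj" (len 12), cursors c1@3 c2@6 c3@9 c4@12, authorship .11.22.33.44
After op 4 (insert('w')): buffer="myjwhyjwvyjwzyjw" (len 16), cursors c1@4 c2@8 c3@12 c4@16, authorship .111.222.333.444
After op 5 (move_left): buffer="myjwhyjwvyjwzyjw" (len 16), cursors c1@3 c2@7 c3@11 c4@15, authorship .111.222.333.444
After op 6 (move_left): buffer="myjwhyjwvyjwzyjw" (len 16), cursors c1@2 c2@6 c3@10 c4@14, authorship .111.222.333.444
After op 7 (move_right): buffer="myjwhyjwvyjwzyjw" (len 16), cursors c1@3 c2@7 c3@11 c4@15, authorship .111.222.333.444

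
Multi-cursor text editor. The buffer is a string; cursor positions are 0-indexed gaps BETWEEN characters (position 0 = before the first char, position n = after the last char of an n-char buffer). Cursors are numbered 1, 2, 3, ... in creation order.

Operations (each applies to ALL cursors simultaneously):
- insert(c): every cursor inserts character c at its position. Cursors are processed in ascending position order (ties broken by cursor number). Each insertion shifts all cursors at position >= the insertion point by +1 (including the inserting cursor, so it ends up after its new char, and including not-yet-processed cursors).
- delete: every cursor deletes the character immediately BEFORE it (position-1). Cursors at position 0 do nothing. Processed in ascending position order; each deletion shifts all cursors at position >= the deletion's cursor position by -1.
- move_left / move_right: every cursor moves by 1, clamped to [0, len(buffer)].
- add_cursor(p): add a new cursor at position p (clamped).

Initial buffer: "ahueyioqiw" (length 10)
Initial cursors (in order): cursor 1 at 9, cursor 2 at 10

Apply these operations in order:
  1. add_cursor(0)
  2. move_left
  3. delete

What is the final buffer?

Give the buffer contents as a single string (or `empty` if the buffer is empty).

Answer: ahueyiow

Derivation:
After op 1 (add_cursor(0)): buffer="ahueyioqiw" (len 10), cursors c3@0 c1@9 c2@10, authorship ..........
After op 2 (move_left): buffer="ahueyioqiw" (len 10), cursors c3@0 c1@8 c2@9, authorship ..........
After op 3 (delete): buffer="ahueyiow" (len 8), cursors c3@0 c1@7 c2@7, authorship ........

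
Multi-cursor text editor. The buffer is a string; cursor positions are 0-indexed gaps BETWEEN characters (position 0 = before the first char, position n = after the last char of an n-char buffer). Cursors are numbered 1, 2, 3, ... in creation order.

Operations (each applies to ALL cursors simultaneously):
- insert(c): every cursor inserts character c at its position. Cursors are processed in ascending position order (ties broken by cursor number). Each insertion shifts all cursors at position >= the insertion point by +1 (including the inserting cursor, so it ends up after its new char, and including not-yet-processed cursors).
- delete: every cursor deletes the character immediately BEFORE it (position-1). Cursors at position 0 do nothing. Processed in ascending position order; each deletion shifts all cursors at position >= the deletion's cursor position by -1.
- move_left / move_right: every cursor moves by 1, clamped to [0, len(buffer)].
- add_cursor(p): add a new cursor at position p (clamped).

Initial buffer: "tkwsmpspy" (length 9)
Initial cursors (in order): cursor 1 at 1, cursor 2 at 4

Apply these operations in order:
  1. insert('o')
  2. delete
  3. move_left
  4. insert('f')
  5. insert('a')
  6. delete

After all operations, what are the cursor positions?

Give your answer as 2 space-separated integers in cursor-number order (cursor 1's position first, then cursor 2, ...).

After op 1 (insert('o')): buffer="tokwsompspy" (len 11), cursors c1@2 c2@6, authorship .1...2.....
After op 2 (delete): buffer="tkwsmpspy" (len 9), cursors c1@1 c2@4, authorship .........
After op 3 (move_left): buffer="tkwsmpspy" (len 9), cursors c1@0 c2@3, authorship .........
After op 4 (insert('f')): buffer="ftkwfsmpspy" (len 11), cursors c1@1 c2@5, authorship 1...2......
After op 5 (insert('a')): buffer="fatkwfasmpspy" (len 13), cursors c1@2 c2@7, authorship 11...22......
After op 6 (delete): buffer="ftkwfsmpspy" (len 11), cursors c1@1 c2@5, authorship 1...2......

Answer: 1 5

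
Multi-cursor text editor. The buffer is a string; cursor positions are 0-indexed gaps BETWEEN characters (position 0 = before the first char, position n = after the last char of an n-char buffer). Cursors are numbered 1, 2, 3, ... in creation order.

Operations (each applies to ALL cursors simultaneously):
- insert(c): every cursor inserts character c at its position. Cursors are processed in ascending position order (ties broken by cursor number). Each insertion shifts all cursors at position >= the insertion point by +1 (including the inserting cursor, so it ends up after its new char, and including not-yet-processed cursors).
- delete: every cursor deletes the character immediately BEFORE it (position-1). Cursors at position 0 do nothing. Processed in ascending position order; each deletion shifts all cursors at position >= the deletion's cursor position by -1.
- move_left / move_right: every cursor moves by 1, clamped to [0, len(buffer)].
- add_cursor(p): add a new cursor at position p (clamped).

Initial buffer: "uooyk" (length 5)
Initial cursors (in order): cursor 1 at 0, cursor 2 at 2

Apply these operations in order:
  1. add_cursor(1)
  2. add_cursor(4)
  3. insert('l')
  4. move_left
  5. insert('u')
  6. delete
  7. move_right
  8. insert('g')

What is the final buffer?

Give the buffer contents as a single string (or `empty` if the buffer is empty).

After op 1 (add_cursor(1)): buffer="uooyk" (len 5), cursors c1@0 c3@1 c2@2, authorship .....
After op 2 (add_cursor(4)): buffer="uooyk" (len 5), cursors c1@0 c3@1 c2@2 c4@4, authorship .....
After op 3 (insert('l')): buffer="luloloylk" (len 9), cursors c1@1 c3@3 c2@5 c4@8, authorship 1.3.2..4.
After op 4 (move_left): buffer="luloloylk" (len 9), cursors c1@0 c3@2 c2@4 c4@7, authorship 1.3.2..4.
After op 5 (insert('u')): buffer="uluulouloyulk" (len 13), cursors c1@1 c3@4 c2@7 c4@11, authorship 11.33.22..44.
After op 6 (delete): buffer="luloloylk" (len 9), cursors c1@0 c3@2 c2@4 c4@7, authorship 1.3.2..4.
After op 7 (move_right): buffer="luloloylk" (len 9), cursors c1@1 c3@3 c2@5 c4@8, authorship 1.3.2..4.
After op 8 (insert('g')): buffer="lgulgolgoylgk" (len 13), cursors c1@2 c3@5 c2@8 c4@12, authorship 11.33.22..44.

Answer: lgulgolgoylgk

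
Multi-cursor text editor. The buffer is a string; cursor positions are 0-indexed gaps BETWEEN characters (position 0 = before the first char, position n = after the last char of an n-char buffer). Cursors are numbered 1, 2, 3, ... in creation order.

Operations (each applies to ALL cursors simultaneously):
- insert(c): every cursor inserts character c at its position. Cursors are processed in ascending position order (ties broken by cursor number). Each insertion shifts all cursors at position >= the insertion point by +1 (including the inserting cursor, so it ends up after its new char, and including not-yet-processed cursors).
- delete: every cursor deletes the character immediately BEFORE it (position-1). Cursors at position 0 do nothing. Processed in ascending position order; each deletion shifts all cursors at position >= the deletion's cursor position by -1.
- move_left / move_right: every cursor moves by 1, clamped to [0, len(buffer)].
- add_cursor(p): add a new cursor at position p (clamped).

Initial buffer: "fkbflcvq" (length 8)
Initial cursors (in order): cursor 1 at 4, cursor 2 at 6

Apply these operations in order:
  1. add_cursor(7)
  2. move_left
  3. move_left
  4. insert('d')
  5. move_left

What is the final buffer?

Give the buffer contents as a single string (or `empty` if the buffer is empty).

Answer: fkdbfdldcvq

Derivation:
After op 1 (add_cursor(7)): buffer="fkbflcvq" (len 8), cursors c1@4 c2@6 c3@7, authorship ........
After op 2 (move_left): buffer="fkbflcvq" (len 8), cursors c1@3 c2@5 c3@6, authorship ........
After op 3 (move_left): buffer="fkbflcvq" (len 8), cursors c1@2 c2@4 c3@5, authorship ........
After op 4 (insert('d')): buffer="fkdbfdldcvq" (len 11), cursors c1@3 c2@6 c3@8, authorship ..1..2.3...
After op 5 (move_left): buffer="fkdbfdldcvq" (len 11), cursors c1@2 c2@5 c3@7, authorship ..1..2.3...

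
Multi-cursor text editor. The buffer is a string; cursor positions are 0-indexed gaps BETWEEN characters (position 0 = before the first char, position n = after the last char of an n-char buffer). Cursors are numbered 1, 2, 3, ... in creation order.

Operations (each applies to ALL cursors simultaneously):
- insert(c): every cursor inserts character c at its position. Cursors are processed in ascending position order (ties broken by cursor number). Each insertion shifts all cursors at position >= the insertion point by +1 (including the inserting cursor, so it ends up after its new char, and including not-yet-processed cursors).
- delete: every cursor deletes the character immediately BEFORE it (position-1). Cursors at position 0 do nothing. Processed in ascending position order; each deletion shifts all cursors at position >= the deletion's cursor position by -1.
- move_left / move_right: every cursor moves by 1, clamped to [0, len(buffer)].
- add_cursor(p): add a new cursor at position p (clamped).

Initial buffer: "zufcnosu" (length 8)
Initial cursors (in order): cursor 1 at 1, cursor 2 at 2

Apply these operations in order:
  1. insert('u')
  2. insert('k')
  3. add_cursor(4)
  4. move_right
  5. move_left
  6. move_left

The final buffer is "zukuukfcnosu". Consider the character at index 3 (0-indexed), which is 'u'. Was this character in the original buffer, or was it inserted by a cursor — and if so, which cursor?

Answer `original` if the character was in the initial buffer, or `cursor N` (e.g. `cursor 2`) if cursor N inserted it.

Answer: original

Derivation:
After op 1 (insert('u')): buffer="zuuufcnosu" (len 10), cursors c1@2 c2@4, authorship .1.2......
After op 2 (insert('k')): buffer="zukuukfcnosu" (len 12), cursors c1@3 c2@6, authorship .11.22......
After op 3 (add_cursor(4)): buffer="zukuukfcnosu" (len 12), cursors c1@3 c3@4 c2@6, authorship .11.22......
After op 4 (move_right): buffer="zukuukfcnosu" (len 12), cursors c1@4 c3@5 c2@7, authorship .11.22......
After op 5 (move_left): buffer="zukuukfcnosu" (len 12), cursors c1@3 c3@4 c2@6, authorship .11.22......
After op 6 (move_left): buffer="zukuukfcnosu" (len 12), cursors c1@2 c3@3 c2@5, authorship .11.22......
Authorship (.=original, N=cursor N): . 1 1 . 2 2 . . . . . .
Index 3: author = original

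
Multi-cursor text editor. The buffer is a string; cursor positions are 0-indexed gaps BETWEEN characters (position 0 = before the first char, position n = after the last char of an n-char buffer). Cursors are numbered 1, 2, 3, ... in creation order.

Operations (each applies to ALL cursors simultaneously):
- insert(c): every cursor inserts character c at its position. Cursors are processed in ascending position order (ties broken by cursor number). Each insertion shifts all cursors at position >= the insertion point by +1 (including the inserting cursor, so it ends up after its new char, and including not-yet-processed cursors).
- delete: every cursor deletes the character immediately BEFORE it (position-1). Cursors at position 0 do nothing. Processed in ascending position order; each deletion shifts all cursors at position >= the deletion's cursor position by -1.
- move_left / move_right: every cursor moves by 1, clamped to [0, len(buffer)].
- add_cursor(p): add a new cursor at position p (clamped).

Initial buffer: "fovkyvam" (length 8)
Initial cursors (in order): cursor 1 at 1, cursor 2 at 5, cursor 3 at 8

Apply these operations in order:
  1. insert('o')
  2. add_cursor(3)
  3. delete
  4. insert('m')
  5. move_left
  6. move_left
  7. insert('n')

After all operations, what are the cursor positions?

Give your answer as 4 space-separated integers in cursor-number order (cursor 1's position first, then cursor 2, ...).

After op 1 (insert('o')): buffer="foovkyovamo" (len 11), cursors c1@2 c2@7 c3@11, authorship .1....2...3
After op 2 (add_cursor(3)): buffer="foovkyovamo" (len 11), cursors c1@2 c4@3 c2@7 c3@11, authorship .1....2...3
After op 3 (delete): buffer="fvkyvam" (len 7), cursors c1@1 c4@1 c2@4 c3@7, authorship .......
After op 4 (insert('m')): buffer="fmmvkymvamm" (len 11), cursors c1@3 c4@3 c2@7 c3@11, authorship .14...2...3
After op 5 (move_left): buffer="fmmvkymvamm" (len 11), cursors c1@2 c4@2 c2@6 c3@10, authorship .14...2...3
After op 6 (move_left): buffer="fmmvkymvamm" (len 11), cursors c1@1 c4@1 c2@5 c3@9, authorship .14...2...3
After op 7 (insert('n')): buffer="fnnmmvknymvanmm" (len 15), cursors c1@3 c4@3 c2@8 c3@13, authorship .1414..2.2..3.3

Answer: 3 8 13 3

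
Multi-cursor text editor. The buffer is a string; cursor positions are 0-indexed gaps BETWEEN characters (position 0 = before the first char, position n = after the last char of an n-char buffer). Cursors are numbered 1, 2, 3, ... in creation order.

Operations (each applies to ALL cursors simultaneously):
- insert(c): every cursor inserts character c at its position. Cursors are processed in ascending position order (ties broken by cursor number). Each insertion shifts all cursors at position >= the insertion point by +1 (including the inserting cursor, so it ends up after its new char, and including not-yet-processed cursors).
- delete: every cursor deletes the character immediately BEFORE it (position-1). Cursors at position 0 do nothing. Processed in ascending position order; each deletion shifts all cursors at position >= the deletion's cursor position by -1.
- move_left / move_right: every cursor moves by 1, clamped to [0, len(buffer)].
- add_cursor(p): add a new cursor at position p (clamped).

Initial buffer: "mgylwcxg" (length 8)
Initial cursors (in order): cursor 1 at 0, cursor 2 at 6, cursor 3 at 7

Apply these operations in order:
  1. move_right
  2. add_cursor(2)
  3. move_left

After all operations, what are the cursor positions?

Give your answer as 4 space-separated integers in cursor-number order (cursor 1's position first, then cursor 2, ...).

After op 1 (move_right): buffer="mgylwcxg" (len 8), cursors c1@1 c2@7 c3@8, authorship ........
After op 2 (add_cursor(2)): buffer="mgylwcxg" (len 8), cursors c1@1 c4@2 c2@7 c3@8, authorship ........
After op 3 (move_left): buffer="mgylwcxg" (len 8), cursors c1@0 c4@1 c2@6 c3@7, authorship ........

Answer: 0 6 7 1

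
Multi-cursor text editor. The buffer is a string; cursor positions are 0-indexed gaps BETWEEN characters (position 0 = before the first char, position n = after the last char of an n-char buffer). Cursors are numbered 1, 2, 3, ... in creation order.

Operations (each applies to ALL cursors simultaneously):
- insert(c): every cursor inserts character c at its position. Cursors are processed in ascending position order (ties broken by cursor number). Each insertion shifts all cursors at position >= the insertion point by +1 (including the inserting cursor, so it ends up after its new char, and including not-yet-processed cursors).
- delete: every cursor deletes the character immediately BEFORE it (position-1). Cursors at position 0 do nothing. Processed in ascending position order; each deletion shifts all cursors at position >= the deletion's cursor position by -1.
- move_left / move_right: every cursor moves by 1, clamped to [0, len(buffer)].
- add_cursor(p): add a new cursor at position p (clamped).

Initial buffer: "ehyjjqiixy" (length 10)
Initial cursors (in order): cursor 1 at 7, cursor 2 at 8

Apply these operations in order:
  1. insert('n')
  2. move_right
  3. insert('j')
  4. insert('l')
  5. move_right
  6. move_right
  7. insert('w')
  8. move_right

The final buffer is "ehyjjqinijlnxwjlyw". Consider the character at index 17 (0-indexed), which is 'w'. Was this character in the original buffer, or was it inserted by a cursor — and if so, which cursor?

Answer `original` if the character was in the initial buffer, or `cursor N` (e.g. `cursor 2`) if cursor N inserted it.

After op 1 (insert('n')): buffer="ehyjjqininxy" (len 12), cursors c1@8 c2@10, authorship .......1.2..
After op 2 (move_right): buffer="ehyjjqininxy" (len 12), cursors c1@9 c2@11, authorship .......1.2..
After op 3 (insert('j')): buffer="ehyjjqinijnxjy" (len 14), cursors c1@10 c2@13, authorship .......1.12.2.
After op 4 (insert('l')): buffer="ehyjjqinijlnxjly" (len 16), cursors c1@11 c2@15, authorship .......1.112.22.
After op 5 (move_right): buffer="ehyjjqinijlnxjly" (len 16), cursors c1@12 c2@16, authorship .......1.112.22.
After op 6 (move_right): buffer="ehyjjqinijlnxjly" (len 16), cursors c1@13 c2@16, authorship .......1.112.22.
After op 7 (insert('w')): buffer="ehyjjqinijlnxwjlyw" (len 18), cursors c1@14 c2@18, authorship .......1.112.122.2
After op 8 (move_right): buffer="ehyjjqinijlnxwjlyw" (len 18), cursors c1@15 c2@18, authorship .......1.112.122.2
Authorship (.=original, N=cursor N): . . . . . . . 1 . 1 1 2 . 1 2 2 . 2
Index 17: author = 2

Answer: cursor 2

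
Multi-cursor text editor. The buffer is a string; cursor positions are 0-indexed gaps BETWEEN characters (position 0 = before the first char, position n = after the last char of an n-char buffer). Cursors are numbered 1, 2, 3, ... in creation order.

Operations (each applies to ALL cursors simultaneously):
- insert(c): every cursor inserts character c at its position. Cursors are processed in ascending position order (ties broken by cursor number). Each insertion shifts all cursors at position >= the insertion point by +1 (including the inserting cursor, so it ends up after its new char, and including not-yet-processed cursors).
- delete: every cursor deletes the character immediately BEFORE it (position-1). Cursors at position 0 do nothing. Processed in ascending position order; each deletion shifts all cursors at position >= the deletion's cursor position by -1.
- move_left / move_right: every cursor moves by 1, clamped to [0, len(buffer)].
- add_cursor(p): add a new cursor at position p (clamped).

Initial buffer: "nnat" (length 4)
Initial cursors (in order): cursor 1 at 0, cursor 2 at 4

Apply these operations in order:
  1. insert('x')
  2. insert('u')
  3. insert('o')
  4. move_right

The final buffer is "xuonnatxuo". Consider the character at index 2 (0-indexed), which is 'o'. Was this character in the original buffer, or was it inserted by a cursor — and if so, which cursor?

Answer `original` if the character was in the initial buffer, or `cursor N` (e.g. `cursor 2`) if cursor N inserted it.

Answer: cursor 1

Derivation:
After op 1 (insert('x')): buffer="xnnatx" (len 6), cursors c1@1 c2@6, authorship 1....2
After op 2 (insert('u')): buffer="xunnatxu" (len 8), cursors c1@2 c2@8, authorship 11....22
After op 3 (insert('o')): buffer="xuonnatxuo" (len 10), cursors c1@3 c2@10, authorship 111....222
After op 4 (move_right): buffer="xuonnatxuo" (len 10), cursors c1@4 c2@10, authorship 111....222
Authorship (.=original, N=cursor N): 1 1 1 . . . . 2 2 2
Index 2: author = 1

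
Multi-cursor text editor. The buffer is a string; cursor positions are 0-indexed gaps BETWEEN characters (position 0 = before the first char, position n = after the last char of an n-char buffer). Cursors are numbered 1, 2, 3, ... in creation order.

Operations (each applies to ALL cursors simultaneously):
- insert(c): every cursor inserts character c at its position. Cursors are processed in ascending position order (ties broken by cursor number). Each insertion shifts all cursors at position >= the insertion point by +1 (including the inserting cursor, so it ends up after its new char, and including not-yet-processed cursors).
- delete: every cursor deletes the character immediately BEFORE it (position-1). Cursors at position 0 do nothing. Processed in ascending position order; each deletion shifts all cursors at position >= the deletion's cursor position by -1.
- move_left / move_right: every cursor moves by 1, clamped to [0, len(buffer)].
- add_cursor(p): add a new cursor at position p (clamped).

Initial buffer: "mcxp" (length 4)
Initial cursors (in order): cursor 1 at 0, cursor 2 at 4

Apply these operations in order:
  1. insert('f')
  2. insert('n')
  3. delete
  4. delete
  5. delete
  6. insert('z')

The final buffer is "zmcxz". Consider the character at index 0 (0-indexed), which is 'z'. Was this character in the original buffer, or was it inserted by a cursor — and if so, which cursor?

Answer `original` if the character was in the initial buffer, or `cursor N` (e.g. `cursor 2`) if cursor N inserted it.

After op 1 (insert('f')): buffer="fmcxpf" (len 6), cursors c1@1 c2@6, authorship 1....2
After op 2 (insert('n')): buffer="fnmcxpfn" (len 8), cursors c1@2 c2@8, authorship 11....22
After op 3 (delete): buffer="fmcxpf" (len 6), cursors c1@1 c2@6, authorship 1....2
After op 4 (delete): buffer="mcxp" (len 4), cursors c1@0 c2@4, authorship ....
After op 5 (delete): buffer="mcx" (len 3), cursors c1@0 c2@3, authorship ...
After op 6 (insert('z')): buffer="zmcxz" (len 5), cursors c1@1 c2@5, authorship 1...2
Authorship (.=original, N=cursor N): 1 . . . 2
Index 0: author = 1

Answer: cursor 1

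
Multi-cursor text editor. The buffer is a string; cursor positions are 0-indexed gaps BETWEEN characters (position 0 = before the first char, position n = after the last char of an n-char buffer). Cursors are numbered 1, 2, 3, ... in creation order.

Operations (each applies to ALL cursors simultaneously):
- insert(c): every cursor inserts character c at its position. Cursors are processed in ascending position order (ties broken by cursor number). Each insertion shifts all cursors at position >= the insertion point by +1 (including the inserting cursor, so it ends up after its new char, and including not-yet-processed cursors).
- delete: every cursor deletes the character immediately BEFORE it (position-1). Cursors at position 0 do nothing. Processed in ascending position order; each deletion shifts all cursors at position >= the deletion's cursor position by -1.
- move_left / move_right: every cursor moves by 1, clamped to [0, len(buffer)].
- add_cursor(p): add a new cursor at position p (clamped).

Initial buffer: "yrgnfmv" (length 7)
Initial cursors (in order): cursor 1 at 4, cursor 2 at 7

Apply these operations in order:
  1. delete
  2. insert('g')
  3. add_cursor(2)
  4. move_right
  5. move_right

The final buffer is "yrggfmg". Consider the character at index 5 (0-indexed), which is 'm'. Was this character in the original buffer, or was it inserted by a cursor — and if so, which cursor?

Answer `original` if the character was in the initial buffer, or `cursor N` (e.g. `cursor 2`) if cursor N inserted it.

Answer: original

Derivation:
After op 1 (delete): buffer="yrgfm" (len 5), cursors c1@3 c2@5, authorship .....
After op 2 (insert('g')): buffer="yrggfmg" (len 7), cursors c1@4 c2@7, authorship ...1..2
After op 3 (add_cursor(2)): buffer="yrggfmg" (len 7), cursors c3@2 c1@4 c2@7, authorship ...1..2
After op 4 (move_right): buffer="yrggfmg" (len 7), cursors c3@3 c1@5 c2@7, authorship ...1..2
After op 5 (move_right): buffer="yrggfmg" (len 7), cursors c3@4 c1@6 c2@7, authorship ...1..2
Authorship (.=original, N=cursor N): . . . 1 . . 2
Index 5: author = original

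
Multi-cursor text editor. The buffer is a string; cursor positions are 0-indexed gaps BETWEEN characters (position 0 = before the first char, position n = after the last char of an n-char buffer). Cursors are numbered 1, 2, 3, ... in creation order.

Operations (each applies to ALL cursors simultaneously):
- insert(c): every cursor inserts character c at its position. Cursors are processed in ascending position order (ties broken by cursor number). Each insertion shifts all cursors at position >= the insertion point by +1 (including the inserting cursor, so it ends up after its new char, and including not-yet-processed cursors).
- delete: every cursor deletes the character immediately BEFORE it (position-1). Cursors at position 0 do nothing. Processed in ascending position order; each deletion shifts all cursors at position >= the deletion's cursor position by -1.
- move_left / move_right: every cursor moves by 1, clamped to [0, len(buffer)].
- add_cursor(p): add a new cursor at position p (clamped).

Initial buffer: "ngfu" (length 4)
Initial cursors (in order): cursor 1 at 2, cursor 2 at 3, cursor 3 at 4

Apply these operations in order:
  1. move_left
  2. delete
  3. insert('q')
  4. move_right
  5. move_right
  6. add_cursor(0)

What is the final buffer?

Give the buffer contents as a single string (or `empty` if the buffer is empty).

After op 1 (move_left): buffer="ngfu" (len 4), cursors c1@1 c2@2 c3@3, authorship ....
After op 2 (delete): buffer="u" (len 1), cursors c1@0 c2@0 c3@0, authorship .
After op 3 (insert('q')): buffer="qqqu" (len 4), cursors c1@3 c2@3 c3@3, authorship 123.
After op 4 (move_right): buffer="qqqu" (len 4), cursors c1@4 c2@4 c3@4, authorship 123.
After op 5 (move_right): buffer="qqqu" (len 4), cursors c1@4 c2@4 c3@4, authorship 123.
After op 6 (add_cursor(0)): buffer="qqqu" (len 4), cursors c4@0 c1@4 c2@4 c3@4, authorship 123.

Answer: qqqu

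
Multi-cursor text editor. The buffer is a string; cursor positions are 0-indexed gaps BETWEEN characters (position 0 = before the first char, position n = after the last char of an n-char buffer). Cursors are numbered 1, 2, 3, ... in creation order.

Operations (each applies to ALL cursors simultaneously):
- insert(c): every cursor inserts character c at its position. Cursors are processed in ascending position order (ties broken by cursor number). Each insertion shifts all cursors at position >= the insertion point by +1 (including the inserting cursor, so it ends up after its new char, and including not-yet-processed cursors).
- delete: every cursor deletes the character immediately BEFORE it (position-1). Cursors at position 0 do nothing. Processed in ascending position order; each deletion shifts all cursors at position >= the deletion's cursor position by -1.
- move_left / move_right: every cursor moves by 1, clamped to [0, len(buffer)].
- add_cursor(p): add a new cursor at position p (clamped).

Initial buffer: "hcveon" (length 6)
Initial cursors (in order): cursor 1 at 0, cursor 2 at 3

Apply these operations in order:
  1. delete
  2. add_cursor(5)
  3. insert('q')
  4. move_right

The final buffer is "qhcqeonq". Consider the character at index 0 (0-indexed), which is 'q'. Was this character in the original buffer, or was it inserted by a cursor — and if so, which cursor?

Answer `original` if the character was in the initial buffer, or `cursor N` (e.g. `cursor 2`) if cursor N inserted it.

After op 1 (delete): buffer="hceon" (len 5), cursors c1@0 c2@2, authorship .....
After op 2 (add_cursor(5)): buffer="hceon" (len 5), cursors c1@0 c2@2 c3@5, authorship .....
After op 3 (insert('q')): buffer="qhcqeonq" (len 8), cursors c1@1 c2@4 c3@8, authorship 1..2...3
After op 4 (move_right): buffer="qhcqeonq" (len 8), cursors c1@2 c2@5 c3@8, authorship 1..2...3
Authorship (.=original, N=cursor N): 1 . . 2 . . . 3
Index 0: author = 1

Answer: cursor 1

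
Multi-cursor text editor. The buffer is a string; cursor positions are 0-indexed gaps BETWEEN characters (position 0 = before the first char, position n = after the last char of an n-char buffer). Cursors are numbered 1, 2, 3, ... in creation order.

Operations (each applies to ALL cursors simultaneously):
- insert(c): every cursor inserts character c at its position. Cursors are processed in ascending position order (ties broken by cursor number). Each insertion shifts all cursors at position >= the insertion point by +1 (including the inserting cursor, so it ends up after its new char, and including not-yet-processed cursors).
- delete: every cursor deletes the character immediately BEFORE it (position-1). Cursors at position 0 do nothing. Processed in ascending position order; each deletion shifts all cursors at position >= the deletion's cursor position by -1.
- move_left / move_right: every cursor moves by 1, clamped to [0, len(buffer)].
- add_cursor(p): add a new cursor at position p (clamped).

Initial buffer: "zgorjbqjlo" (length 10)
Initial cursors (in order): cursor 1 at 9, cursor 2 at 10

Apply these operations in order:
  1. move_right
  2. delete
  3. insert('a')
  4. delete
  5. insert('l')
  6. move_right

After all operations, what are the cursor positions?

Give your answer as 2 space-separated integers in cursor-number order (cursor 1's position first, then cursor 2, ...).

After op 1 (move_right): buffer="zgorjbqjlo" (len 10), cursors c1@10 c2@10, authorship ..........
After op 2 (delete): buffer="zgorjbqj" (len 8), cursors c1@8 c2@8, authorship ........
After op 3 (insert('a')): buffer="zgorjbqjaa" (len 10), cursors c1@10 c2@10, authorship ........12
After op 4 (delete): buffer="zgorjbqj" (len 8), cursors c1@8 c2@8, authorship ........
After op 5 (insert('l')): buffer="zgorjbqjll" (len 10), cursors c1@10 c2@10, authorship ........12
After op 6 (move_right): buffer="zgorjbqjll" (len 10), cursors c1@10 c2@10, authorship ........12

Answer: 10 10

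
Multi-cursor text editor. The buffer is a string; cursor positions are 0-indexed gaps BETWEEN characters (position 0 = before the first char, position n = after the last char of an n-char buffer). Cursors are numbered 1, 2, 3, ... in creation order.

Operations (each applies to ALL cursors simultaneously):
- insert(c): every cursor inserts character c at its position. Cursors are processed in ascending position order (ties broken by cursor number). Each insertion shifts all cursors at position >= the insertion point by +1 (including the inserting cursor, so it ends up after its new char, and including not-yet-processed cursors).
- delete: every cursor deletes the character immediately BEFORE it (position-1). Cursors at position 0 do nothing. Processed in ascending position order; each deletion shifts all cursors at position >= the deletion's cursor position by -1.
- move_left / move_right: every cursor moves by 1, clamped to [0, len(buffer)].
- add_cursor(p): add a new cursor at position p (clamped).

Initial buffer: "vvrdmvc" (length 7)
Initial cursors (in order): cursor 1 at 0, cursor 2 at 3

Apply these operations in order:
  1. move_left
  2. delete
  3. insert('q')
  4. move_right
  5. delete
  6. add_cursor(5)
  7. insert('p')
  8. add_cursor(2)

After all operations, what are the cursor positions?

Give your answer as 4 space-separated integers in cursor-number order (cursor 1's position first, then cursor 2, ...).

After op 1 (move_left): buffer="vvrdmvc" (len 7), cursors c1@0 c2@2, authorship .......
After op 2 (delete): buffer="vrdmvc" (len 6), cursors c1@0 c2@1, authorship ......
After op 3 (insert('q')): buffer="qvqrdmvc" (len 8), cursors c1@1 c2@3, authorship 1.2.....
After op 4 (move_right): buffer="qvqrdmvc" (len 8), cursors c1@2 c2@4, authorship 1.2.....
After op 5 (delete): buffer="qqdmvc" (len 6), cursors c1@1 c2@2, authorship 12....
After op 6 (add_cursor(5)): buffer="qqdmvc" (len 6), cursors c1@1 c2@2 c3@5, authorship 12....
After op 7 (insert('p')): buffer="qpqpdmvpc" (len 9), cursors c1@2 c2@4 c3@8, authorship 1122...3.
After op 8 (add_cursor(2)): buffer="qpqpdmvpc" (len 9), cursors c1@2 c4@2 c2@4 c3@8, authorship 1122...3.

Answer: 2 4 8 2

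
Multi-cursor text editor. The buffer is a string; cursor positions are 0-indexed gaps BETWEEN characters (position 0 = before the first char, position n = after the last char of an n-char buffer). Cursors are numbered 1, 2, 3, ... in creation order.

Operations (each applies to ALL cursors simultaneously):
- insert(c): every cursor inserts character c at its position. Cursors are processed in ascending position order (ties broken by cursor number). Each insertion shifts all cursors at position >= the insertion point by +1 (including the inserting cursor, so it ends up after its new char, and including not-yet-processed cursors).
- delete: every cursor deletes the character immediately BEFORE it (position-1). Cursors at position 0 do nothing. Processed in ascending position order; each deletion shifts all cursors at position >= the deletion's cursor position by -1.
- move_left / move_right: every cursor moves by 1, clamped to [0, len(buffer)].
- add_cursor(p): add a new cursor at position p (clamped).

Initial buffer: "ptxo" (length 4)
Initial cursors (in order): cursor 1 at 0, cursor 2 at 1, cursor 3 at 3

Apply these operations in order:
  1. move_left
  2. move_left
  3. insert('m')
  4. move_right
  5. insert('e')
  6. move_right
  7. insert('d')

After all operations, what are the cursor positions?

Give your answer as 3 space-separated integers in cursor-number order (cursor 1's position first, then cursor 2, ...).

After op 1 (move_left): buffer="ptxo" (len 4), cursors c1@0 c2@0 c3@2, authorship ....
After op 2 (move_left): buffer="ptxo" (len 4), cursors c1@0 c2@0 c3@1, authorship ....
After op 3 (insert('m')): buffer="mmpmtxo" (len 7), cursors c1@2 c2@2 c3@4, authorship 12.3...
After op 4 (move_right): buffer="mmpmtxo" (len 7), cursors c1@3 c2@3 c3@5, authorship 12.3...
After op 5 (insert('e')): buffer="mmpeemtexo" (len 10), cursors c1@5 c2@5 c3@8, authorship 12.123.3..
After op 6 (move_right): buffer="mmpeemtexo" (len 10), cursors c1@6 c2@6 c3@9, authorship 12.123.3..
After op 7 (insert('d')): buffer="mmpeemddtexdo" (len 13), cursors c1@8 c2@8 c3@12, authorship 12.12312.3.3.

Answer: 8 8 12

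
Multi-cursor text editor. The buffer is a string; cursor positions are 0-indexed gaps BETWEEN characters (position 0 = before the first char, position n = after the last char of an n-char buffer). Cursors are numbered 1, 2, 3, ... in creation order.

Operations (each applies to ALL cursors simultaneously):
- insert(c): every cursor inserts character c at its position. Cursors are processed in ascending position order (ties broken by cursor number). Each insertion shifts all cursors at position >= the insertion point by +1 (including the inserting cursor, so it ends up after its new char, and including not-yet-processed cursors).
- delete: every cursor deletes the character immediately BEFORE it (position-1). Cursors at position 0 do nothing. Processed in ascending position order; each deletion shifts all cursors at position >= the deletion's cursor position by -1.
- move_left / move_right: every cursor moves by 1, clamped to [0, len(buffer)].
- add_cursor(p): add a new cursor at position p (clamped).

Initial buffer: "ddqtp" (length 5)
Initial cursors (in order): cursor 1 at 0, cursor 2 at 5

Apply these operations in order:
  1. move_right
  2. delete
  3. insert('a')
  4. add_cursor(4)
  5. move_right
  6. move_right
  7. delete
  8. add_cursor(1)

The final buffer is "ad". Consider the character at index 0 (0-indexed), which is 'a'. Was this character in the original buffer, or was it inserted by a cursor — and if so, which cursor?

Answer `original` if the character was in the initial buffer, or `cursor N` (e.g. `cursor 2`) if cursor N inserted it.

After op 1 (move_right): buffer="ddqtp" (len 5), cursors c1@1 c2@5, authorship .....
After op 2 (delete): buffer="dqt" (len 3), cursors c1@0 c2@3, authorship ...
After op 3 (insert('a')): buffer="adqta" (len 5), cursors c1@1 c2@5, authorship 1...2
After op 4 (add_cursor(4)): buffer="adqta" (len 5), cursors c1@1 c3@4 c2@5, authorship 1...2
After op 5 (move_right): buffer="adqta" (len 5), cursors c1@2 c2@5 c3@5, authorship 1...2
After op 6 (move_right): buffer="adqta" (len 5), cursors c1@3 c2@5 c3@5, authorship 1...2
After op 7 (delete): buffer="ad" (len 2), cursors c1@2 c2@2 c3@2, authorship 1.
After op 8 (add_cursor(1)): buffer="ad" (len 2), cursors c4@1 c1@2 c2@2 c3@2, authorship 1.
Authorship (.=original, N=cursor N): 1 .
Index 0: author = 1

Answer: cursor 1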